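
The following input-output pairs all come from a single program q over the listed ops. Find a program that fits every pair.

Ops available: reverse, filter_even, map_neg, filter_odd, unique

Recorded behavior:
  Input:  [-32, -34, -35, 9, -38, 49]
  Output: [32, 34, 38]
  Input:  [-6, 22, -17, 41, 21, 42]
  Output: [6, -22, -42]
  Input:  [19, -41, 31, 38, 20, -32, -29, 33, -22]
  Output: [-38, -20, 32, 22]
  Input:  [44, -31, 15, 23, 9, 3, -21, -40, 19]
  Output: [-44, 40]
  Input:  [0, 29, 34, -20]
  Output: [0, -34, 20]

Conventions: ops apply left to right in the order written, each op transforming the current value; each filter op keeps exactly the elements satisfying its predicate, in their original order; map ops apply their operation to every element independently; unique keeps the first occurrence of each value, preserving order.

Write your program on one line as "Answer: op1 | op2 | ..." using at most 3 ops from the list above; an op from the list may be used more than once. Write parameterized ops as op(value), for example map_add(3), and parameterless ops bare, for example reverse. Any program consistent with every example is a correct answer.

map_neg | filter_even

Check, running the answer program on each example:
  [-32, -34, -35, 9, -38, 49] -> [32, 34, 35, -9, 38, -49] -> [32, 34, 38]
  [-6, 22, -17, 41, 21, 42] -> [6, -22, 17, -41, -21, -42] -> [6, -22, -42]
  [19, -41, 31, 38, 20, -32, -29, 33, -22] -> [-19, 41, -31, -38, -20, 32, 29, -33, 22] -> [-38, -20, 32, 22]
  [44, -31, 15, 23, 9, 3, -21, -40, 19] -> [-44, 31, -15, -23, -9, -3, 21, 40, -19] -> [-44, 40]
  [0, 29, 34, -20] -> [0, -29, -34, 20] -> [0, -34, 20]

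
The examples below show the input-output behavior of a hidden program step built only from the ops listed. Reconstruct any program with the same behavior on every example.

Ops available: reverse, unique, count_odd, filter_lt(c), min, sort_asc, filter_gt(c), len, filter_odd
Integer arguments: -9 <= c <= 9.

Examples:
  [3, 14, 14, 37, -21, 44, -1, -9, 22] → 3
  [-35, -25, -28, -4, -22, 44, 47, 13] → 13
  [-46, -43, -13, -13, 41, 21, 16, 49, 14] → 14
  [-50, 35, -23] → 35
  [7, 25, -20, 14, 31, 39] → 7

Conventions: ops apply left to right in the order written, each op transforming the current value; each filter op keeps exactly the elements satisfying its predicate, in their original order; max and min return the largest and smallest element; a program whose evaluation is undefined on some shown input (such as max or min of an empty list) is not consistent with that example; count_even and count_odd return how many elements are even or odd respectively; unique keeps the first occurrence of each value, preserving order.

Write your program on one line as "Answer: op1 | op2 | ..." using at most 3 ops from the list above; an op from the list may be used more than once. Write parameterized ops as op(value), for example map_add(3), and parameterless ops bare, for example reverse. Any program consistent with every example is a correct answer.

filter_gt(-4) | filter_gt(2) | min

Check, running the answer program on each example:
  [3, 14, 14, 37, -21, 44, -1, -9, 22] -> [3, 14, 14, 37, 44, -1, 22] -> [3, 14, 14, 37, 44, 22] -> 3
  [-35, -25, -28, -4, -22, 44, 47, 13] -> [44, 47, 13] -> [44, 47, 13] -> 13
  [-46, -43, -13, -13, 41, 21, 16, 49, 14] -> [41, 21, 16, 49, 14] -> [41, 21, 16, 49, 14] -> 14
  [-50, 35, -23] -> [35] -> [35] -> 35
  [7, 25, -20, 14, 31, 39] -> [7, 25, 14, 31, 39] -> [7, 25, 14, 31, 39] -> 7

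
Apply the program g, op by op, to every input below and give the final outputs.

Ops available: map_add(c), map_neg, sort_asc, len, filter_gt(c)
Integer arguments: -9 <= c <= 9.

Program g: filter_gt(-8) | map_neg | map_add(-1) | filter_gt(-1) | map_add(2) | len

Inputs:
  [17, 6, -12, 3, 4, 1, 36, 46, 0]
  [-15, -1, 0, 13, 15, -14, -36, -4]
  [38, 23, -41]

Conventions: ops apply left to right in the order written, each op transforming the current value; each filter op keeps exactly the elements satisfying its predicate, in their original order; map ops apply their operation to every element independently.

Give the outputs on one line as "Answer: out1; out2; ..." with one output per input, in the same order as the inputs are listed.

0; 2; 0

Execution, op by op:
  [17, 6, -12, 3, 4, 1, 36, 46, 0] -> [17, 6, 3, 4, 1, 36, 46, 0] -> [-17, -6, -3, -4, -1, -36, -46, 0] -> [-18, -7, -4, -5, -2, -37, -47, -1] -> [] -> [] -> 0
  [-15, -1, 0, 13, 15, -14, -36, -4] -> [-1, 0, 13, 15, -4] -> [1, 0, -13, -15, 4] -> [0, -1, -14, -16, 3] -> [0, 3] -> [2, 5] -> 2
  [38, 23, -41] -> [38, 23] -> [-38, -23] -> [-39, -24] -> [] -> [] -> 0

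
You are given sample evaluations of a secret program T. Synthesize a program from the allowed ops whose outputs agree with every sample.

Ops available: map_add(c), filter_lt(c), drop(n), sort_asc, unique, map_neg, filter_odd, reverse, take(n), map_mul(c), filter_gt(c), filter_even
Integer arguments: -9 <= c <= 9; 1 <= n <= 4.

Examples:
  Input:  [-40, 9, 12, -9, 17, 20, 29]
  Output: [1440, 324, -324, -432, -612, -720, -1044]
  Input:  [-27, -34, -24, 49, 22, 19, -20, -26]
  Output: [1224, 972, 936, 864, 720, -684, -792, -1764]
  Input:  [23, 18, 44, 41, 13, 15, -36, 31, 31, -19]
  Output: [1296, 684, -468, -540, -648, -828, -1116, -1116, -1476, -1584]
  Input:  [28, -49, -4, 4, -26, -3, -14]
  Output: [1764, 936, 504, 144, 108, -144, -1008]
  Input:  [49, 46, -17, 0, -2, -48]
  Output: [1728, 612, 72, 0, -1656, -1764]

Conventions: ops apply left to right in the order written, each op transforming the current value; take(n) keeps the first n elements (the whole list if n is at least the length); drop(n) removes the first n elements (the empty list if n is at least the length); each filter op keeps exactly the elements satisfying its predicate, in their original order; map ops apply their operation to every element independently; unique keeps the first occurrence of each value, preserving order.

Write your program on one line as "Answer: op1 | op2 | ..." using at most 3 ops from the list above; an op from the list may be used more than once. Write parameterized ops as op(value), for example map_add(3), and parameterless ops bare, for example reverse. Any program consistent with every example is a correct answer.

map_mul(6) | sort_asc | map_mul(-6)

Check, running the answer program on each example:
  [-40, 9, 12, -9, 17, 20, 29] -> [-240, 54, 72, -54, 102, 120, 174] -> [-240, -54, 54, 72, 102, 120, 174] -> [1440, 324, -324, -432, -612, -720, -1044]
  [-27, -34, -24, 49, 22, 19, -20, -26] -> [-162, -204, -144, 294, 132, 114, -120, -156] -> [-204, -162, -156, -144, -120, 114, 132, 294] -> [1224, 972, 936, 864, 720, -684, -792, -1764]
  [23, 18, 44, 41, 13, 15, -36, 31, 31, -19] -> [138, 108, 264, 246, 78, 90, -216, 186, 186, -114] -> [-216, -114, 78, 90, 108, 138, 186, 186, 246, 264] -> [1296, 684, -468, -540, -648, -828, -1116, -1116, -1476, -1584]
  [28, -49, -4, 4, -26, -3, -14] -> [168, -294, -24, 24, -156, -18, -84] -> [-294, -156, -84, -24, -18, 24, 168] -> [1764, 936, 504, 144, 108, -144, -1008]
  [49, 46, -17, 0, -2, -48] -> [294, 276, -102, 0, -12, -288] -> [-288, -102, -12, 0, 276, 294] -> [1728, 612, 72, 0, -1656, -1764]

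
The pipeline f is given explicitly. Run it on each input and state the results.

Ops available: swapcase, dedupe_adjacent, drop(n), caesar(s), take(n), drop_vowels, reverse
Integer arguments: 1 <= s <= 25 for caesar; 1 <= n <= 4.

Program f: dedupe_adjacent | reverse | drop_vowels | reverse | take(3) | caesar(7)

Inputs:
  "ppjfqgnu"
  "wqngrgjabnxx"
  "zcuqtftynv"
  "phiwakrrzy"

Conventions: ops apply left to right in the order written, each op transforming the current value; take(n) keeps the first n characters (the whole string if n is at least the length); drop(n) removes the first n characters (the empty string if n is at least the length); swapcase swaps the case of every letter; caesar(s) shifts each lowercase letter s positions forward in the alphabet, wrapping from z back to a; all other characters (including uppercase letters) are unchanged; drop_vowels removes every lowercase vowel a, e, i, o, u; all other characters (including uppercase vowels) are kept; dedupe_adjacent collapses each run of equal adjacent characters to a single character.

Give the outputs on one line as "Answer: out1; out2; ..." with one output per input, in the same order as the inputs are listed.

"wqm"; "dxu"; "gjx"; "wod"

Execution, op by op:
  "ppjfqgnu" -> "pjfqgnu" -> "ungqfjp" -> "ngqfjp" -> "pjfqgn" -> "pjf" -> "wqm"
  "wqngrgjabnxx" -> "wqngrgjabnx" -> "xnbajgrgnqw" -> "xnbjgrgnqw" -> "wqngrgjbnx" -> "wqn" -> "dxu"
  "zcuqtftynv" -> "zcuqtftynv" -> "vnytftqucz" -> "vnytftqcz" -> "zcqtftynv" -> "zcq" -> "gjx"
  "phiwakrrzy" -> "phiwakrzy" -> "yzrkawihp" -> "yzrkwhp" -> "phwkrzy" -> "phw" -> "wod"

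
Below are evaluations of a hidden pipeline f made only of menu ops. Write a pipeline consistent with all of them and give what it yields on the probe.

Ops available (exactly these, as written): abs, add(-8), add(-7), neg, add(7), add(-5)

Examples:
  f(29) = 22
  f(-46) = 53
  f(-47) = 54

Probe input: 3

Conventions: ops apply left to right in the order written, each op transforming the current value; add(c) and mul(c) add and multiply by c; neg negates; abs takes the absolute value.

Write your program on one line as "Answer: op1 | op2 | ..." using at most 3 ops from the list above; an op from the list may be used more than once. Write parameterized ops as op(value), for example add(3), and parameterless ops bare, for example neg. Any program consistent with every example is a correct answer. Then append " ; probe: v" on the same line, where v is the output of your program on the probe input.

add(-7) | abs ; probe: 4

Check, running the answer program on each example:
  29 -> 22 -> 22
  -46 -> -53 -> 53
  -47 -> -54 -> 54
  probe: 3 -> -4 -> 4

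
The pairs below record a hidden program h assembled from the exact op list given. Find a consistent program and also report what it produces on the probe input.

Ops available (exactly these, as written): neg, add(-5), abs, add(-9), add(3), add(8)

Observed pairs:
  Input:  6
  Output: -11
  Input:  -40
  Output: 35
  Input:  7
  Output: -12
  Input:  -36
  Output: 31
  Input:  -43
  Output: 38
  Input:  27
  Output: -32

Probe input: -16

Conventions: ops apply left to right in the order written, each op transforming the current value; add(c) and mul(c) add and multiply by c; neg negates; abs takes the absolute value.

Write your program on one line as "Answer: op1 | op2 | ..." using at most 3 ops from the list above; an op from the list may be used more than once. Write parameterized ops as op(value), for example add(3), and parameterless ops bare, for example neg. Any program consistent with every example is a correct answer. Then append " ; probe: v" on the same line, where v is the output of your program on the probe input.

neg | add(-5) ; probe: 11

Check, running the answer program on each example:
  6 -> -6 -> -11
  -40 -> 40 -> 35
  7 -> -7 -> -12
  -36 -> 36 -> 31
  -43 -> 43 -> 38
  27 -> -27 -> -32
  probe: -16 -> 16 -> 11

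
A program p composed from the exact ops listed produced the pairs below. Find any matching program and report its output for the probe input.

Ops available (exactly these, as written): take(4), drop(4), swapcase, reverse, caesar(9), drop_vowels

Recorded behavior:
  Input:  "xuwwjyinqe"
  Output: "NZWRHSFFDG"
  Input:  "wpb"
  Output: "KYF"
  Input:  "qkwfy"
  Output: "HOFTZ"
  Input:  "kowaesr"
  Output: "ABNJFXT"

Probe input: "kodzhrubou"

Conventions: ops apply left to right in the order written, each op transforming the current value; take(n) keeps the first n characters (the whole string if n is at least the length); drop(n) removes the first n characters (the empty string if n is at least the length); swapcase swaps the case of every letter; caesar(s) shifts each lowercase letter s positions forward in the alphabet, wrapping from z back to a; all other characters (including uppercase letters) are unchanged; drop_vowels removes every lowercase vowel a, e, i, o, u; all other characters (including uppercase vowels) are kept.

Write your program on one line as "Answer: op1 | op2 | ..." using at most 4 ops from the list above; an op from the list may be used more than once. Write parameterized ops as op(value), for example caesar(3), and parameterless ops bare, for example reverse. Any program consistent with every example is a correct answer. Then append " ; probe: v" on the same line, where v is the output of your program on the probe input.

reverse | caesar(9) | swapcase ; probe: "DXKDAQIMXT"

Check, running the answer program on each example:
  "xuwwjyinqe" -> "eqniyjwwux" -> "nzwrhsffdg" -> "NZWRHSFFDG"
  "wpb" -> "bpw" -> "kyf" -> "KYF"
  "qkwfy" -> "yfwkq" -> "hoftz" -> "HOFTZ"
  "kowaesr" -> "rseawok" -> "abnjfxt" -> "ABNJFXT"
  probe: "kodzhrubou" -> "uoburhzdok" -> "dxkdaqimxt" -> "DXKDAQIMXT"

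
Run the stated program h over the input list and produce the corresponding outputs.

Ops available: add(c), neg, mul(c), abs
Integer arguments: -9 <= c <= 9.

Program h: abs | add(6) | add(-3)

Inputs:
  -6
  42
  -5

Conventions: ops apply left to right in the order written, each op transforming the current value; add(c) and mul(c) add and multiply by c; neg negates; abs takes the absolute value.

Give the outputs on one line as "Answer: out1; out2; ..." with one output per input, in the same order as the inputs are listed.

Execution, op by op:
  -6 -> 6 -> 12 -> 9
  42 -> 42 -> 48 -> 45
  -5 -> 5 -> 11 -> 8

9; 45; 8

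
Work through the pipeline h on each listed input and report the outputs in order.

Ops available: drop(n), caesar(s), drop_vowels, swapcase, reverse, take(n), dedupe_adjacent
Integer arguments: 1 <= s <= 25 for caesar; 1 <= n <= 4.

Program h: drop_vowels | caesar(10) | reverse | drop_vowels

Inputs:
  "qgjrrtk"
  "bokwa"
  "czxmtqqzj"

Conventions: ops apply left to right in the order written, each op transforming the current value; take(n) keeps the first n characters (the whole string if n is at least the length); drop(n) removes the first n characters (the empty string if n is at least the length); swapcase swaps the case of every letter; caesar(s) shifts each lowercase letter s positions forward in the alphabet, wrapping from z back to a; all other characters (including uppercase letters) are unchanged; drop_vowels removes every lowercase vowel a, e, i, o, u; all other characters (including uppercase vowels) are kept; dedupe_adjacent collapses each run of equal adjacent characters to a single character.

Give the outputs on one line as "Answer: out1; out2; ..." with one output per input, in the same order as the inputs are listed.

Execution, op by op:
  "qgjrrtk" -> "qgjrrtk" -> "aqtbbdu" -> "udbbtqa" -> "dbbtq"
  "bokwa" -> "bkw" -> "lug" -> "gul" -> "gl"
  "czxmtqqzj" -> "czxmtqqzj" -> "mjhwdaajt" -> "tjaadwhjm" -> "tjdwhjm"

"dbbtq"; "gl"; "tjdwhjm"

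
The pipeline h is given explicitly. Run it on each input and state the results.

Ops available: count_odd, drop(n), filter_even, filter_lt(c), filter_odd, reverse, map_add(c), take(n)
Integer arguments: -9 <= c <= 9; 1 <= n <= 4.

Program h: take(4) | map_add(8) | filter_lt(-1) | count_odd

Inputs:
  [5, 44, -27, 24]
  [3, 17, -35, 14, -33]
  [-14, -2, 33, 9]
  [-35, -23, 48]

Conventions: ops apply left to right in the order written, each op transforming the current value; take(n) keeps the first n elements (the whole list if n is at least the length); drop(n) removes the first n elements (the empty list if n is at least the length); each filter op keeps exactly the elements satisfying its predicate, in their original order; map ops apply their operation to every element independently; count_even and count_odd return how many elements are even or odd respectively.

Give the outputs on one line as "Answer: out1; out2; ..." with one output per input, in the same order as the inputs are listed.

Execution, op by op:
  [5, 44, -27, 24] -> [5, 44, -27, 24] -> [13, 52, -19, 32] -> [-19] -> 1
  [3, 17, -35, 14, -33] -> [3, 17, -35, 14] -> [11, 25, -27, 22] -> [-27] -> 1
  [-14, -2, 33, 9] -> [-14, -2, 33, 9] -> [-6, 6, 41, 17] -> [-6] -> 0
  [-35, -23, 48] -> [-35, -23, 48] -> [-27, -15, 56] -> [-27, -15] -> 2

1; 1; 0; 2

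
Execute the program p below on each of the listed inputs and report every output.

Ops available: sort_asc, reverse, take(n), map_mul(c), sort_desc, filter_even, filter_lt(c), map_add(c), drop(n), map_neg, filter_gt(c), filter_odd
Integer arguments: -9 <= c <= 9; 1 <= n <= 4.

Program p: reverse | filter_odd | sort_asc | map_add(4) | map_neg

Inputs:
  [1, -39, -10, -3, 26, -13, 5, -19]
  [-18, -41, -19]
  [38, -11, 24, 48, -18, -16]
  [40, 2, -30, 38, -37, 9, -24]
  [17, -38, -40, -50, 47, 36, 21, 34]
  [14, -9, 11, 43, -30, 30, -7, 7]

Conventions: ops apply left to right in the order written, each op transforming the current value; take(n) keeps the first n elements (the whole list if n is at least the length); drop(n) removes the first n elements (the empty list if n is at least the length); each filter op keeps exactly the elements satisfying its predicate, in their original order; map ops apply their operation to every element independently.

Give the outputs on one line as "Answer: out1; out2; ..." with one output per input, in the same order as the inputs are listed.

[35, 15, 9, -1, -5, -9]; [37, 15]; [7]; [33, -13]; [-21, -25, -51]; [5, 3, -11, -15, -47]

Execution, op by op:
  [1, -39, -10, -3, 26, -13, 5, -19] -> [-19, 5, -13, 26, -3, -10, -39, 1] -> [-19, 5, -13, -3, -39, 1] -> [-39, -19, -13, -3, 1, 5] -> [-35, -15, -9, 1, 5, 9] -> [35, 15, 9, -1, -5, -9]
  [-18, -41, -19] -> [-19, -41, -18] -> [-19, -41] -> [-41, -19] -> [-37, -15] -> [37, 15]
  [38, -11, 24, 48, -18, -16] -> [-16, -18, 48, 24, -11, 38] -> [-11] -> [-11] -> [-7] -> [7]
  [40, 2, -30, 38, -37, 9, -24] -> [-24, 9, -37, 38, -30, 2, 40] -> [9, -37] -> [-37, 9] -> [-33, 13] -> [33, -13]
  [17, -38, -40, -50, 47, 36, 21, 34] -> [34, 21, 36, 47, -50, -40, -38, 17] -> [21, 47, 17] -> [17, 21, 47] -> [21, 25, 51] -> [-21, -25, -51]
  [14, -9, 11, 43, -30, 30, -7, 7] -> [7, -7, 30, -30, 43, 11, -9, 14] -> [7, -7, 43, 11, -9] -> [-9, -7, 7, 11, 43] -> [-5, -3, 11, 15, 47] -> [5, 3, -11, -15, -47]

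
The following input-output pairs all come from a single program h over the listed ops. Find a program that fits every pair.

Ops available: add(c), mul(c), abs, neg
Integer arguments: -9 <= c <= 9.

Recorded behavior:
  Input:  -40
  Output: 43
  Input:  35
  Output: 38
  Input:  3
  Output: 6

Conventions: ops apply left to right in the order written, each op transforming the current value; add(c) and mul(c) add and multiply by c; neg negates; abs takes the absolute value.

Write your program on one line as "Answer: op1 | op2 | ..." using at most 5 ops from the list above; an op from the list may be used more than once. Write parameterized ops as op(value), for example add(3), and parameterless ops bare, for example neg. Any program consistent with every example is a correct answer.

abs | neg | add(-3) | neg

Check, running the answer program on each example:
  -40 -> 40 -> -40 -> -43 -> 43
  35 -> 35 -> -35 -> -38 -> 38
  3 -> 3 -> -3 -> -6 -> 6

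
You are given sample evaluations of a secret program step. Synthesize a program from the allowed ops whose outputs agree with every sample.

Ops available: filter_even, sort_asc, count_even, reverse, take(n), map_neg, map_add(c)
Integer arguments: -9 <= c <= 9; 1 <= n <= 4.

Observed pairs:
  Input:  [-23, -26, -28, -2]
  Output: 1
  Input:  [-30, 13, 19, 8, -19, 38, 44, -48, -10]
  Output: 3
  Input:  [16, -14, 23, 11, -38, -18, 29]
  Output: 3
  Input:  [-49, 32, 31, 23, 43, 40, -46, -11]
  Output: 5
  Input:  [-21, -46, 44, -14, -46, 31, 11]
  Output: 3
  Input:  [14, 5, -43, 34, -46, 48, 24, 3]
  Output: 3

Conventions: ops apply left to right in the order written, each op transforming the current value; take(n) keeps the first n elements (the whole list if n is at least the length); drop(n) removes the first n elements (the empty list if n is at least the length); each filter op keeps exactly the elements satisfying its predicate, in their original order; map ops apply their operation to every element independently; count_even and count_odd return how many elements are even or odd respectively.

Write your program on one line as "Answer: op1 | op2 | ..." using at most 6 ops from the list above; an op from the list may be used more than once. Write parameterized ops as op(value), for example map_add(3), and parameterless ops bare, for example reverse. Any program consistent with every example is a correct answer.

map_neg | reverse | map_add(-3) | sort_asc | count_even

Check, running the answer program on each example:
  [-23, -26, -28, -2] -> [23, 26, 28, 2] -> [2, 28, 26, 23] -> [-1, 25, 23, 20] -> [-1, 20, 23, 25] -> 1
  [-30, 13, 19, 8, -19, 38, 44, -48, -10] -> [30, -13, -19, -8, 19, -38, -44, 48, 10] -> [10, 48, -44, -38, 19, -8, -19, -13, 30] -> [7, 45, -47, -41, 16, -11, -22, -16, 27] -> [-47, -41, -22, -16, -11, 7, 16, 27, 45] -> 3
  [16, -14, 23, 11, -38, -18, 29] -> [-16, 14, -23, -11, 38, 18, -29] -> [-29, 18, 38, -11, -23, 14, -16] -> [-32, 15, 35, -14, -26, 11, -19] -> [-32, -26, -19, -14, 11, 15, 35] -> 3
  [-49, 32, 31, 23, 43, 40, -46, -11] -> [49, -32, -31, -23, -43, -40, 46, 11] -> [11, 46, -40, -43, -23, -31, -32, 49] -> [8, 43, -43, -46, -26, -34, -35, 46] -> [-46, -43, -35, -34, -26, 8, 43, 46] -> 5
  [-21, -46, 44, -14, -46, 31, 11] -> [21, 46, -44, 14, 46, -31, -11] -> [-11, -31, 46, 14, -44, 46, 21] -> [-14, -34, 43, 11, -47, 43, 18] -> [-47, -34, -14, 11, 18, 43, 43] -> 3
  [14, 5, -43, 34, -46, 48, 24, 3] -> [-14, -5, 43, -34, 46, -48, -24, -3] -> [-3, -24, -48, 46, -34, 43, -5, -14] -> [-6, -27, -51, 43, -37, 40, -8, -17] -> [-51, -37, -27, -17, -8, -6, 40, 43] -> 3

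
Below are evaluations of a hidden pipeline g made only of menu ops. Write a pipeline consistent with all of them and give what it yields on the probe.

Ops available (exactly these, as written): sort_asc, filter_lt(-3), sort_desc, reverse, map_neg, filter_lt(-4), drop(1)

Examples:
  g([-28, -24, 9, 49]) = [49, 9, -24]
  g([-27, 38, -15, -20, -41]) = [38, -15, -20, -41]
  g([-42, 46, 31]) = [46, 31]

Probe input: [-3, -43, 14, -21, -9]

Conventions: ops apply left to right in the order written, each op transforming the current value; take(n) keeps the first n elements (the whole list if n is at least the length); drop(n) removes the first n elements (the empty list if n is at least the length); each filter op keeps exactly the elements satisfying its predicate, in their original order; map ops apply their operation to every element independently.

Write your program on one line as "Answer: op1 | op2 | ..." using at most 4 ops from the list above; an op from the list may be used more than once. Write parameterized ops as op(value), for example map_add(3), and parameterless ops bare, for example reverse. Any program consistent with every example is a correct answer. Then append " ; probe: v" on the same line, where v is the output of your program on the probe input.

drop(1) | sort_asc | sort_desc ; probe: [14, -9, -21, -43]

Check, running the answer program on each example:
  [-28, -24, 9, 49] -> [-24, 9, 49] -> [-24, 9, 49] -> [49, 9, -24]
  [-27, 38, -15, -20, -41] -> [38, -15, -20, -41] -> [-41, -20, -15, 38] -> [38, -15, -20, -41]
  [-42, 46, 31] -> [46, 31] -> [31, 46] -> [46, 31]
  probe: [-3, -43, 14, -21, -9] -> [-43, 14, -21, -9] -> [-43, -21, -9, 14] -> [14, -9, -21, -43]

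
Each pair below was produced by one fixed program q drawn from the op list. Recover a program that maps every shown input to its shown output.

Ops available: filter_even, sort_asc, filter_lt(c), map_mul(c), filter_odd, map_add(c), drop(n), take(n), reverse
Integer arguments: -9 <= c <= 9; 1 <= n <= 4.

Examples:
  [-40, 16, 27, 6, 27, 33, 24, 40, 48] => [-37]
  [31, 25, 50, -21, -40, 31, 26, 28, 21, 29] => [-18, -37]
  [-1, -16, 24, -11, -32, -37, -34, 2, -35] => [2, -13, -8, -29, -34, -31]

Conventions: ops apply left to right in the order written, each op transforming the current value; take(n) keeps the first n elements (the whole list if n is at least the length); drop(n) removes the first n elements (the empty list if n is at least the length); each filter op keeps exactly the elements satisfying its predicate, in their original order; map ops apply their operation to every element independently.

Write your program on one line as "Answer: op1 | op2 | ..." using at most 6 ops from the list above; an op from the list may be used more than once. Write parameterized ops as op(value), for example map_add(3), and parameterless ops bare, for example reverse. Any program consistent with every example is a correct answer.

reverse | map_add(4) | drop(2) | reverse | map_add(-1) | filter_lt(3)

Check, running the answer program on each example:
  [-40, 16, 27, 6, 27, 33, 24, 40, 48] -> [48, 40, 24, 33, 27, 6, 27, 16, -40] -> [52, 44, 28, 37, 31, 10, 31, 20, -36] -> [28, 37, 31, 10, 31, 20, -36] -> [-36, 20, 31, 10, 31, 37, 28] -> [-37, 19, 30, 9, 30, 36, 27] -> [-37]
  [31, 25, 50, -21, -40, 31, 26, 28, 21, 29] -> [29, 21, 28, 26, 31, -40, -21, 50, 25, 31] -> [33, 25, 32, 30, 35, -36, -17, 54, 29, 35] -> [32, 30, 35, -36, -17, 54, 29, 35] -> [35, 29, 54, -17, -36, 35, 30, 32] -> [34, 28, 53, -18, -37, 34, 29, 31] -> [-18, -37]
  [-1, -16, 24, -11, -32, -37, -34, 2, -35] -> [-35, 2, -34, -37, -32, -11, 24, -16, -1] -> [-31, 6, -30, -33, -28, -7, 28, -12, 3] -> [-30, -33, -28, -7, 28, -12, 3] -> [3, -12, 28, -7, -28, -33, -30] -> [2, -13, 27, -8, -29, -34, -31] -> [2, -13, -8, -29, -34, -31]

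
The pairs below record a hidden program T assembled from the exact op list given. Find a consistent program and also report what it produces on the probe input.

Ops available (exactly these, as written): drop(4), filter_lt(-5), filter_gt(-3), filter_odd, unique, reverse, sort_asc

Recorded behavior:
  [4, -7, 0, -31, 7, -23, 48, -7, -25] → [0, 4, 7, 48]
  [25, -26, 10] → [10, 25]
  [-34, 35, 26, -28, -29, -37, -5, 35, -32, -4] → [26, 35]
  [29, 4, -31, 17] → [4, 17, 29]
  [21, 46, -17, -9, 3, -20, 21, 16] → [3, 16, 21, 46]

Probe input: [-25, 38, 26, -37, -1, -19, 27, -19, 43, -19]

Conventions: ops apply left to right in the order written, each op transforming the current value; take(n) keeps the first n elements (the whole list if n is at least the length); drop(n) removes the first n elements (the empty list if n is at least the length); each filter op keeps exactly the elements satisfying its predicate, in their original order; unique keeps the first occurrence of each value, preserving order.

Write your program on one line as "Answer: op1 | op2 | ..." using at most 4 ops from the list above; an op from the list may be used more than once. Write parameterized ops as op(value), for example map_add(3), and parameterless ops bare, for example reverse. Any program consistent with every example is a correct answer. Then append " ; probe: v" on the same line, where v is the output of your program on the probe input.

filter_gt(-3) | sort_asc | unique ; probe: [-1, 26, 27, 38, 43]

Check, running the answer program on each example:
  [4, -7, 0, -31, 7, -23, 48, -7, -25] -> [4, 0, 7, 48] -> [0, 4, 7, 48] -> [0, 4, 7, 48]
  [25, -26, 10] -> [25, 10] -> [10, 25] -> [10, 25]
  [-34, 35, 26, -28, -29, -37, -5, 35, -32, -4] -> [35, 26, 35] -> [26, 35, 35] -> [26, 35]
  [29, 4, -31, 17] -> [29, 4, 17] -> [4, 17, 29] -> [4, 17, 29]
  [21, 46, -17, -9, 3, -20, 21, 16] -> [21, 46, 3, 21, 16] -> [3, 16, 21, 21, 46] -> [3, 16, 21, 46]
  probe: [-25, 38, 26, -37, -1, -19, 27, -19, 43, -19] -> [38, 26, -1, 27, 43] -> [-1, 26, 27, 38, 43] -> [-1, 26, 27, 38, 43]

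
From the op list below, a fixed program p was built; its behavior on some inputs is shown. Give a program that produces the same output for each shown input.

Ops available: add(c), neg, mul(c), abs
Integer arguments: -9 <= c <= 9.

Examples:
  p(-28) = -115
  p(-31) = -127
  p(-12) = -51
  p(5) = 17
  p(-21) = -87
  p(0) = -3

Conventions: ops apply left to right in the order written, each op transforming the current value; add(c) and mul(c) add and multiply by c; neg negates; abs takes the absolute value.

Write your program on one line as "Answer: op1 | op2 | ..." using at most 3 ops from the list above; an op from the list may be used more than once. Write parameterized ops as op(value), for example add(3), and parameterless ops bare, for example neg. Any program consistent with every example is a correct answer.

mul(4) | add(-3)

Check, running the answer program on each example:
  -28 -> -112 -> -115
  -31 -> -124 -> -127
  -12 -> -48 -> -51
  5 -> 20 -> 17
  -21 -> -84 -> -87
  0 -> 0 -> -3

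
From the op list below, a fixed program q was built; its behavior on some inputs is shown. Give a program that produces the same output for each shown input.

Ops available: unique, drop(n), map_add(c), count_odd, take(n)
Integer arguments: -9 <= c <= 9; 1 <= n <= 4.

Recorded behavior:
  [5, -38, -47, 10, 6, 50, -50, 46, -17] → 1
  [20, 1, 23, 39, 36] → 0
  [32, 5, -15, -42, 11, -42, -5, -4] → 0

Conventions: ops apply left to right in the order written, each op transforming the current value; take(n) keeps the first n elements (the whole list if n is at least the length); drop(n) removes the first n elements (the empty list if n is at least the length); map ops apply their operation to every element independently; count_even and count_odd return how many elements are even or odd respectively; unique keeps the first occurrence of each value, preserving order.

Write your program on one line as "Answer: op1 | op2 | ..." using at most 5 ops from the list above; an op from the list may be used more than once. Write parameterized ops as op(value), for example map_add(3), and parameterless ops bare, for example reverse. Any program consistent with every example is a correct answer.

drop(2) | map_add(-8) | unique | drop(4) | count_odd

Check, running the answer program on each example:
  [5, -38, -47, 10, 6, 50, -50, 46, -17] -> [-47, 10, 6, 50, -50, 46, -17] -> [-55, 2, -2, 42, -58, 38, -25] -> [-55, 2, -2, 42, -58, 38, -25] -> [-58, 38, -25] -> 1
  [20, 1, 23, 39, 36] -> [23, 39, 36] -> [15, 31, 28] -> [15, 31, 28] -> [] -> 0
  [32, 5, -15, -42, 11, -42, -5, -4] -> [-15, -42, 11, -42, -5, -4] -> [-23, -50, 3, -50, -13, -12] -> [-23, -50, 3, -13, -12] -> [-12] -> 0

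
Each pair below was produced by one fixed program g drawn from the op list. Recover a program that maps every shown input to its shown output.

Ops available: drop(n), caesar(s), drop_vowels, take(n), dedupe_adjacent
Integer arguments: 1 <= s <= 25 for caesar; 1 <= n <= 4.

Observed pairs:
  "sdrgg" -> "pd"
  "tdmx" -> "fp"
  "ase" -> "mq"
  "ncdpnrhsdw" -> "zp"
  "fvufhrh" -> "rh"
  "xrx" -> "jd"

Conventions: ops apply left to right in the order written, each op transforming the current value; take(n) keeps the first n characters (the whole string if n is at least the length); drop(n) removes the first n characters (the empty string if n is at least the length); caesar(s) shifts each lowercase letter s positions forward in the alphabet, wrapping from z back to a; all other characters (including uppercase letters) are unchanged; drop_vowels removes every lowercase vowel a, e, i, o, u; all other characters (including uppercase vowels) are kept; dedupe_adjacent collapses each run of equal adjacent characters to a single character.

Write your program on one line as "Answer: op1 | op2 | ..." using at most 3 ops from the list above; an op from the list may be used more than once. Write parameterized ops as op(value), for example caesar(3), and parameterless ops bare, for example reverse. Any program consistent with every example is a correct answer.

caesar(12) | drop_vowels | take(2)

Check, running the answer program on each example:
  "sdrgg" -> "epdss" -> "pdss" -> "pd"
  "tdmx" -> "fpyj" -> "fpyj" -> "fp"
  "ase" -> "meq" -> "mq" -> "mq"
  "ncdpnrhsdw" -> "zopbzdtepi" -> "zpbzdtp" -> "zp"
  "fvufhrh" -> "rhgrtdt" -> "rhgrtdt" -> "rh"
  "xrx" -> "jdj" -> "jdj" -> "jd"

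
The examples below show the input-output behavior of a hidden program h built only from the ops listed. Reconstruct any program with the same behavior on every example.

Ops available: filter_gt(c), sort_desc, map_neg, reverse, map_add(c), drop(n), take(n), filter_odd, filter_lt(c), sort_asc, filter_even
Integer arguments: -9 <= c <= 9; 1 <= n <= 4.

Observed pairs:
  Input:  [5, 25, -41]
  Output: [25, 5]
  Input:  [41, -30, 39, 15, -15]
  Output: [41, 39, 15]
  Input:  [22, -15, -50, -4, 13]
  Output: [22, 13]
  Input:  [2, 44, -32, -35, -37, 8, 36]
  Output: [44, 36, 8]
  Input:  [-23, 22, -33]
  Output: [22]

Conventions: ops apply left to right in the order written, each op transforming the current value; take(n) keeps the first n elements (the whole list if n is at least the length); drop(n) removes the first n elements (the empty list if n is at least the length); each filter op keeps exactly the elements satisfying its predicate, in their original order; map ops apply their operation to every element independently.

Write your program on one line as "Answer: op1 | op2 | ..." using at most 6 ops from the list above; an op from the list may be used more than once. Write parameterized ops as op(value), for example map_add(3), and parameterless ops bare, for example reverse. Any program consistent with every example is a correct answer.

filter_gt(0) | reverse | map_neg | take(3) | sort_asc | map_neg

Check, running the answer program on each example:
  [5, 25, -41] -> [5, 25] -> [25, 5] -> [-25, -5] -> [-25, -5] -> [-25, -5] -> [25, 5]
  [41, -30, 39, 15, -15] -> [41, 39, 15] -> [15, 39, 41] -> [-15, -39, -41] -> [-15, -39, -41] -> [-41, -39, -15] -> [41, 39, 15]
  [22, -15, -50, -4, 13] -> [22, 13] -> [13, 22] -> [-13, -22] -> [-13, -22] -> [-22, -13] -> [22, 13]
  [2, 44, -32, -35, -37, 8, 36] -> [2, 44, 8, 36] -> [36, 8, 44, 2] -> [-36, -8, -44, -2] -> [-36, -8, -44] -> [-44, -36, -8] -> [44, 36, 8]
  [-23, 22, -33] -> [22] -> [22] -> [-22] -> [-22] -> [-22] -> [22]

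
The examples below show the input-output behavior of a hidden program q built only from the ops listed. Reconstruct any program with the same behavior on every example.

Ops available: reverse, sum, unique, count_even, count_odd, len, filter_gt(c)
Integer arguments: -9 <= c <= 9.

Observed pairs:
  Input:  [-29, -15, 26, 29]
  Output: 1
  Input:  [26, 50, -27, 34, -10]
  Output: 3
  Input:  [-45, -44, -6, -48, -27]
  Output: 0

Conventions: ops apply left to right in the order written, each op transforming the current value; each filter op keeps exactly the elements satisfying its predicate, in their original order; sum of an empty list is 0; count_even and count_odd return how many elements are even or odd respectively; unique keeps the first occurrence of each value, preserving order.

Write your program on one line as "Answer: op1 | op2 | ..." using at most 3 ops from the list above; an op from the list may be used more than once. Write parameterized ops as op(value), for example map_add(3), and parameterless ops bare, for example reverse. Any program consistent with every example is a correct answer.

filter_gt(3) | count_even

Check, running the answer program on each example:
  [-29, -15, 26, 29] -> [26, 29] -> 1
  [26, 50, -27, 34, -10] -> [26, 50, 34] -> 3
  [-45, -44, -6, -48, -27] -> [] -> 0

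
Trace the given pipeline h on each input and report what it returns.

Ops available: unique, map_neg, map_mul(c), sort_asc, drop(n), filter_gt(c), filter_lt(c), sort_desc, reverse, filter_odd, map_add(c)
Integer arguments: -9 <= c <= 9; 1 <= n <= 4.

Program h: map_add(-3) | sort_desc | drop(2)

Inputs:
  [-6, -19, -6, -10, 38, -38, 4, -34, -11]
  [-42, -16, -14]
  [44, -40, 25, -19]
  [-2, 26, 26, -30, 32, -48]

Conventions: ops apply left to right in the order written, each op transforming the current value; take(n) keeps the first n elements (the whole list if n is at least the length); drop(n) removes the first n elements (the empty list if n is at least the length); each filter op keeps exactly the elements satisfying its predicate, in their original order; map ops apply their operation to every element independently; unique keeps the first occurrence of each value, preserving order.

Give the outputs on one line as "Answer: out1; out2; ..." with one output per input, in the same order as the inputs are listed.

[-9, -9, -13, -14, -22, -37, -41]; [-45]; [-22, -43]; [23, -5, -33, -51]

Execution, op by op:
  [-6, -19, -6, -10, 38, -38, 4, -34, -11] -> [-9, -22, -9, -13, 35, -41, 1, -37, -14] -> [35, 1, -9, -9, -13, -14, -22, -37, -41] -> [-9, -9, -13, -14, -22, -37, -41]
  [-42, -16, -14] -> [-45, -19, -17] -> [-17, -19, -45] -> [-45]
  [44, -40, 25, -19] -> [41, -43, 22, -22] -> [41, 22, -22, -43] -> [-22, -43]
  [-2, 26, 26, -30, 32, -48] -> [-5, 23, 23, -33, 29, -51] -> [29, 23, 23, -5, -33, -51] -> [23, -5, -33, -51]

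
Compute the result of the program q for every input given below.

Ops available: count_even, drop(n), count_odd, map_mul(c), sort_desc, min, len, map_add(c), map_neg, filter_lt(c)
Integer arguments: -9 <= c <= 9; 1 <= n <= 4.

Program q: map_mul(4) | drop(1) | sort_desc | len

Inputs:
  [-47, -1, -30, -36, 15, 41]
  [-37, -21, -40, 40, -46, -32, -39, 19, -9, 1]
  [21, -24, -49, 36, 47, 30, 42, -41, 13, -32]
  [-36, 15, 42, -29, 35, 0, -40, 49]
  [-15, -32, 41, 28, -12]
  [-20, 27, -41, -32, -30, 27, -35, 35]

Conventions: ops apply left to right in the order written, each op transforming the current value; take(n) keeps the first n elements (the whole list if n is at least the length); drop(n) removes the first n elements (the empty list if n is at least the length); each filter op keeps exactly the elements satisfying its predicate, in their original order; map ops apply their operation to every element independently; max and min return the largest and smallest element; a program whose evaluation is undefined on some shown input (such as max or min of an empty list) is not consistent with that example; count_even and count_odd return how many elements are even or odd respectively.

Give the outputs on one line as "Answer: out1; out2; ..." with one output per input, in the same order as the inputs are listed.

5; 9; 9; 7; 4; 7

Execution, op by op:
  [-47, -1, -30, -36, 15, 41] -> [-188, -4, -120, -144, 60, 164] -> [-4, -120, -144, 60, 164] -> [164, 60, -4, -120, -144] -> 5
  [-37, -21, -40, 40, -46, -32, -39, 19, -9, 1] -> [-148, -84, -160, 160, -184, -128, -156, 76, -36, 4] -> [-84, -160, 160, -184, -128, -156, 76, -36, 4] -> [160, 76, 4, -36, -84, -128, -156, -160, -184] -> 9
  [21, -24, -49, 36, 47, 30, 42, -41, 13, -32] -> [84, -96, -196, 144, 188, 120, 168, -164, 52, -128] -> [-96, -196, 144, 188, 120, 168, -164, 52, -128] -> [188, 168, 144, 120, 52, -96, -128, -164, -196] -> 9
  [-36, 15, 42, -29, 35, 0, -40, 49] -> [-144, 60, 168, -116, 140, 0, -160, 196] -> [60, 168, -116, 140, 0, -160, 196] -> [196, 168, 140, 60, 0, -116, -160] -> 7
  [-15, -32, 41, 28, -12] -> [-60, -128, 164, 112, -48] -> [-128, 164, 112, -48] -> [164, 112, -48, -128] -> 4
  [-20, 27, -41, -32, -30, 27, -35, 35] -> [-80, 108, -164, -128, -120, 108, -140, 140] -> [108, -164, -128, -120, 108, -140, 140] -> [140, 108, 108, -120, -128, -140, -164] -> 7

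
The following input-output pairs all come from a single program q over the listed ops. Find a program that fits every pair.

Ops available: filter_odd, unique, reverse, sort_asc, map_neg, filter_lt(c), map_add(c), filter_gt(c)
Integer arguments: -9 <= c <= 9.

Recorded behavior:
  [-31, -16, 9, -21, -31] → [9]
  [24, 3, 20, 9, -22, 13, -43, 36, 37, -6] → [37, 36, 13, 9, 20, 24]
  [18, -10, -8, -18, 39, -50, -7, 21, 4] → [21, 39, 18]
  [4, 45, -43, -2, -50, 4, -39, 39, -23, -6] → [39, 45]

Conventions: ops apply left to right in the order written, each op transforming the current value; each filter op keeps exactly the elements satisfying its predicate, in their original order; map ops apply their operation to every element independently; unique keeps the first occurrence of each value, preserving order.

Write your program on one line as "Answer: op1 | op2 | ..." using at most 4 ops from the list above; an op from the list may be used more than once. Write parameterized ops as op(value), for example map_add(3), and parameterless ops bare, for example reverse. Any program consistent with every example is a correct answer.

unique | filter_gt(-4) | filter_gt(7) | reverse

Check, running the answer program on each example:
  [-31, -16, 9, -21, -31] -> [-31, -16, 9, -21] -> [9] -> [9] -> [9]
  [24, 3, 20, 9, -22, 13, -43, 36, 37, -6] -> [24, 3, 20, 9, -22, 13, -43, 36, 37, -6] -> [24, 3, 20, 9, 13, 36, 37] -> [24, 20, 9, 13, 36, 37] -> [37, 36, 13, 9, 20, 24]
  [18, -10, -8, -18, 39, -50, -7, 21, 4] -> [18, -10, -8, -18, 39, -50, -7, 21, 4] -> [18, 39, 21, 4] -> [18, 39, 21] -> [21, 39, 18]
  [4, 45, -43, -2, -50, 4, -39, 39, -23, -6] -> [4, 45, -43, -2, -50, -39, 39, -23, -6] -> [4, 45, -2, 39] -> [45, 39] -> [39, 45]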